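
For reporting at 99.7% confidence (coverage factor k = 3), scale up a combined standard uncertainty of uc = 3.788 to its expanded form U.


U = k * uc
U = 3 * 3.788
U = 11.3640

11.3640


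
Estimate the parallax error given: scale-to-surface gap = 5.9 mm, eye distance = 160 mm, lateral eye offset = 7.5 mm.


error = h * offset / d
= 5.9 * 7.5 / 160
= 0.2766

0.2766


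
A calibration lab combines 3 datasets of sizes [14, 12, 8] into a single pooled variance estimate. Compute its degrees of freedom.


nu = sum_i (n_i - 1)
nu = ((14 - 1) + (12 - 1) + (8 - 1))
nu = 13 + 11 + 7
nu = 31

31


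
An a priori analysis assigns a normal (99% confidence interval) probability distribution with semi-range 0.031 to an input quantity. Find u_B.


u_B = half_width / 2.576
u_B = 0.031 / 2.576
u_B = 0.0120

0.0120


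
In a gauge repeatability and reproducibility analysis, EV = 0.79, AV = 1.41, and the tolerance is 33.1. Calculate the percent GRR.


GRR = sqrt(EV^2 + AV^2) = sqrt(0.79^2 + 1.41^2) = 1.6162302
%GRR = GRR / tol * 100 = 1.6162302 / 33.1 * 100
%GRR = 4.8829

4.8829


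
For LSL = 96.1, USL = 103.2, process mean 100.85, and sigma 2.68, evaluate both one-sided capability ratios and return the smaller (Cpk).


Cpu = (USL - mean) / (3*sigma) = (103.2 - 100.85) / (3*2.68) = 0.2923
Cpl = (mean - LSL) / (3*sigma) = (100.85 - 96.1) / (3*2.68) = 0.5908
Cpk = min(Cpu, Cpl) = 0.2923

0.2923


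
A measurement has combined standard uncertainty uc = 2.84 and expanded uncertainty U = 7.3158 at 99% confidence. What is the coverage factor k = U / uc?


k = U / uc
k = 7.3158 / 2.84
k = 2.576

2.576


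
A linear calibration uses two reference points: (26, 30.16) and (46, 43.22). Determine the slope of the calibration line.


slope = (y2 - y1) / (x2 - x1)
= (43.22 - 30.16) / (46 - 26)
= 13.0600 / 20
= 0.6530

0.6530


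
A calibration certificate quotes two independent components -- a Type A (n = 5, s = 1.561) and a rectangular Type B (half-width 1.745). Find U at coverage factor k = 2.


u_A = s / sqrt(n) = 1.561 / sqrt(5) = 0.69810042
u_B = half_width / sqrt(3) = 1.745 / sqrt(3) = 1.0074762
uc = sqrt(u_A^2 + u_B^2) = sqrt(0.69810042^2 + 1.0074762^2) = 1.2257049
U = k * uc = 2 * 1.2257049
U = 2.4514

2.4514


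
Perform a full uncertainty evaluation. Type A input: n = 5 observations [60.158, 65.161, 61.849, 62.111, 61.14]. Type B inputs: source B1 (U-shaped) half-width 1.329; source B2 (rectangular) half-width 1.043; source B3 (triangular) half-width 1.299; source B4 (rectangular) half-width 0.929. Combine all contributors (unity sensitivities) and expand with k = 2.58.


mean = (60.158 + 65.161 + 61.849 + 62.111 + 61.14) / 5 = 62.0838
s = sqrt(sum((x - mean)^2)/(n-1)) = 1.8791284
u_A = s / sqrt(n) = 1.8791284 / sqrt(5) = 0.84037177
u_B1 = 1.329 / sqrt(2) = 0.93974491
u_B2 = 1.043 / sqrt(3) = 0.60217633
u_B3 = 1.299 / sqrt(6) = 0.53031453
u_B4 = 0.929 / sqrt(3) = 0.5363584
uc = sqrt(0.84037177^2 + 0.93974491^2 + 0.60217633^2 + 0.53031453^2 + 0.5363584^2) = 1.5877265
U = k * uc = 2.58 * 1.5877265
U = 4.0963

4.0963


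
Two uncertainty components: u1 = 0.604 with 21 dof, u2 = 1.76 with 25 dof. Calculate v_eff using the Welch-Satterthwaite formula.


uc = sqrt(u1^2 + u2^2) = sqrt(0.604^2 + 1.76^2) = 1.8607568
v_eff = uc^4 / (u1^4/v1 + u2^4/v2)
= 1.8607568^4 / (0.604^4/21 + 1.76^4/25)
= 11.988324 / 0.39014268
v_eff = 30.7281

30.7281


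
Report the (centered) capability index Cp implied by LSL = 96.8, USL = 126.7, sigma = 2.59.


Cp = (USL - LSL) / (6 * sigma)
= (126.7 - 96.8) / (6 * 2.59)
= 29.9000 / 15.5400
= 1.9241

1.9241


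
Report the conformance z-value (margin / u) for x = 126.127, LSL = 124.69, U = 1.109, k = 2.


u = U / k = 1.109 / 2 = 0.5545
margin = |LSL - x| = |124.69 - 126.127| = 1.437
z = margin / u = 1.437 / 0.5545
z = 2.5915

2.5915


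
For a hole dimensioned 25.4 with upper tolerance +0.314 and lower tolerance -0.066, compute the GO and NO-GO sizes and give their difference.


GO = nominal - lower_tol (smallest hole = maximum material condition)
GO = 25.4 - 0.066 = 25.334
NO-GO = nominal + upper_tol (largest hole = least material condition)
NO-GO = 25.4 + 0.314 = 25.714
spread = NO-GO - GO = 25.714 - 25.334 = 0.3800

0.3800


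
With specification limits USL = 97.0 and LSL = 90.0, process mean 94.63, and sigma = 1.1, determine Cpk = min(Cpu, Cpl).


Cpu = (USL - mean) / (3*sigma) = (97.0 - 94.63) / (3*1.1) = 0.7182
Cpl = (mean - LSL) / (3*sigma) = (94.63 - 90.0) / (3*1.1) = 1.4030
Cpk = min(Cpu, Cpl) = 0.7182

0.7182


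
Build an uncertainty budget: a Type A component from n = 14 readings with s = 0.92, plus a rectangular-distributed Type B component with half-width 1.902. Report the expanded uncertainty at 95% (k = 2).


u_A = s / sqrt(n) = 0.92 / sqrt(14) = 0.24588034
u_B = half_width / sqrt(3) = 1.902 / sqrt(3) = 1.0981202
uc = sqrt(u_A^2 + u_B^2) = sqrt(0.24588034^2 + 1.0981202^2) = 1.1253111
U = k * uc = 2 * 1.1253111
U = 2.2506

2.2506


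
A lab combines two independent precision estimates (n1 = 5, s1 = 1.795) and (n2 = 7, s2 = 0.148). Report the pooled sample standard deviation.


s_p = sqrt(((n1-1)*s1^2 + (n2-1)*s2^2) / (n1+n2-2))
numerator = (5-1)*1.795^2 + (7-1)*0.148^2 = 12.8881 + 0.131424 = 13.019524
denominator = 5 + 7 - 2 = 10
s_p^2 = 13.019524 / 10 = 1.3019524
s_p = sqrt(1.3019524) = 1.1410

1.1410


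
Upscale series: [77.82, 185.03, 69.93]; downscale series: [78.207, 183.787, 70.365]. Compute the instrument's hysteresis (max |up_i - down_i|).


|77.82 - 78.207| = 0.3870
|185.03 - 183.787| = 1.2430
|69.93 - 70.365| = 0.4350
hysteresis = max(diffs) = 1.2430

1.2430


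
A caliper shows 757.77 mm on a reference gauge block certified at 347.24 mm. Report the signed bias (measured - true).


Systematic error = measured - true
= 757.77 - 347.24
= 410.5300

410.5300


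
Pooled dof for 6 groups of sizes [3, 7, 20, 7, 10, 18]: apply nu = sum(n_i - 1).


nu = sum_i (n_i - 1)
nu = ((3 - 1) + (7 - 1) + (20 - 1) + (7 - 1) + (10 - 1) + (18 - 1))
nu = 2 + 6 + 19 + 6 + 9 + 17
nu = 59

59


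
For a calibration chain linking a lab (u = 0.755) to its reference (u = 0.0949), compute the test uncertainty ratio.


TUR = u_lab / u_ref
= 0.755 / 0.0949
= 7.9557

7.9557


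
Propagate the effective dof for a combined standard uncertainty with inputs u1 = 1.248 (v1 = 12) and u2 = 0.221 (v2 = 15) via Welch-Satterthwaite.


uc = sqrt(u1^2 + u2^2) = sqrt(1.248^2 + 0.221^2) = 1.2674167
v_eff = uc^4 / (u1^4/v1 + u2^4/v2)
= 1.2674167^4 / (1.248^4/12 + 0.221^4/15)
= 2.5803446 / 0.20231059
v_eff = 12.7544

12.7544


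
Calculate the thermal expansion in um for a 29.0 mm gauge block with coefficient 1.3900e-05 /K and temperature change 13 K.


dL = L * alpha * dT
= 29.0 * 1.3900e-05 * 13
= 0.0052403 mm
dL_um = 0.0052403 * 1000 = 5.2403 um

5.2403


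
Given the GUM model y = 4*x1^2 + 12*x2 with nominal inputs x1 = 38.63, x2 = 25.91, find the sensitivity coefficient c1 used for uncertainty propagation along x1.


y = 4*x1^2 + 12*x2
dy/dx1 = 2*4*x1
Evaluate at x1 = 38.63: c1 = 8 * 38.63
c1 = 309.0400

309.0400


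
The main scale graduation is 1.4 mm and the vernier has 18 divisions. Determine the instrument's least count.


LC = MSD / n_div
= 1.4 / 18
= 0.0778

0.0778


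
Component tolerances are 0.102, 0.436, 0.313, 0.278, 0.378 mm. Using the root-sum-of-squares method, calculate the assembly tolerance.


RSS = sqrt(0.102^2 + 0.436^2 + 0.313^2 + 0.278^2 + 0.378^2)
= sqrt(0.518637)
= 0.7202

0.7202


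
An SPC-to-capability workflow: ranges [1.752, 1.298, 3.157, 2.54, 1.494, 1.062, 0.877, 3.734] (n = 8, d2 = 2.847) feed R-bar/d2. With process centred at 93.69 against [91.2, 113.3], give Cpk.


R_bar = (1.752 + 1.298 + 3.157 + 2.54 + 1.494 + 1.062 + 0.877 + 3.734) / 8 = 1.98925
sigma = R_bar / d2 = 1.98925 / 2.847 = 0.69871795
Cp = (USL - LSL)/(6*sigma) = (113.3 - 91.2)/(6*0.69871795) = 5.2716
Cpu = (113.3 - 93.69)/(3*0.69871795) = 9.3552
Cpl = (93.69 - 91.2)/(3*0.69871795) = 1.1879
Cpk = min(Cpu, Cpl) = 1.1879

1.1879


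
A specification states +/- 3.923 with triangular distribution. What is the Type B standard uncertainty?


u_B = half_width / sqrt(6)
u_B = 3.923 / 2.4494897
u_B = 1.6016

1.6016


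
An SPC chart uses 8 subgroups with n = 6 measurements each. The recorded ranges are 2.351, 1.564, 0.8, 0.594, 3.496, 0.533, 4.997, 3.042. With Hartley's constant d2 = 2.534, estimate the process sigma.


R_bar = (2.351 + 1.564 + 0.8 + 0.594 + 3.496 + 0.533 + 4.997 + 3.042) / 8
R_bar = 17.377 / 8 = 2.172125
sigma_hat = R_bar / d2 = 2.172125 / 2.534 = 0.8572

0.8572


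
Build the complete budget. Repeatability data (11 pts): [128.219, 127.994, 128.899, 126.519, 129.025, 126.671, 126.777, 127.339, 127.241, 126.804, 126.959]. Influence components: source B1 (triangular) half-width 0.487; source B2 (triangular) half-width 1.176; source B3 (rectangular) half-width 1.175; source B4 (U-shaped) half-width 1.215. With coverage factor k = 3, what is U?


mean = (128.219 + 127.994 + 128.899 + 126.519 + 129.025 + 126.671 + 126.777 + 127.339 + 127.241 + 126.804 + 126.959) / 11 = 127.4951818
s = sqrt(sum((x - mean)^2)/(n-1)) = 0.89922175
u_A = s / sqrt(n) = 0.89922175 / sqrt(11) = 0.27112556
u_B1 = 0.487 / sqrt(6) = 0.19881692
u_B2 = 1.176 / sqrt(6) = 0.48009999
u_B3 = 1.175 / sqrt(3) = 0.67838657
u_B4 = 1.215 / sqrt(2) = 0.85913474
uc = sqrt(0.27112556^2 + 0.19881692^2 + 0.48009999^2 + 0.67838657^2 + 0.85913474^2) = 1.2417142
U = k * uc = 3 * 1.2417142
U = 3.7251

3.7251


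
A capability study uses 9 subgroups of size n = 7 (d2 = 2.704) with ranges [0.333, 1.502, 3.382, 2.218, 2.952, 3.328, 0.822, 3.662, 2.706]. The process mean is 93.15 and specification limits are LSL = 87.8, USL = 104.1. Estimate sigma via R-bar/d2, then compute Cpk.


R_bar = (0.333 + 1.502 + 3.382 + 2.218 + 2.952 + 3.328 + 0.822 + 3.662 + 2.706) / 9 = 2.3227778
sigma = R_bar / d2 = 2.3227778 / 2.704 = 0.85901546
Cp = (USL - LSL)/(6*sigma) = (104.1 - 87.8)/(6*0.85901546) = 3.1625
Cpu = (104.1 - 93.15)/(3*0.85901546) = 4.2491
Cpl = (93.15 - 87.8)/(3*0.85901546) = 2.0760
Cpk = min(Cpu, Cpl) = 2.0760

2.0760


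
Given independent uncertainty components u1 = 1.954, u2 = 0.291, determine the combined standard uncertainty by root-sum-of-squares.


uc = sqrt(1.954^2 + 0.291^2)
uc = sqrt(3.902797)
uc = 1.9755

1.9755


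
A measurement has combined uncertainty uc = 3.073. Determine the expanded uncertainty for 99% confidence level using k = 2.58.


U = k * uc
U = 2.58 * 3.073
U = 7.9283

7.9283


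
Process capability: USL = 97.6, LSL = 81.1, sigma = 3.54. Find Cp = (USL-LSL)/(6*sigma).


Cp = (USL - LSL) / (6 * sigma)
= (97.6 - 81.1) / (6 * 3.54)
= 16.5000 / 21.2400
= 0.7768

0.7768


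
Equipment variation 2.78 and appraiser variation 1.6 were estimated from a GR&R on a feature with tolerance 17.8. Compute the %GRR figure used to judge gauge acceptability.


GRR = sqrt(EV^2 + AV^2) = sqrt(2.78^2 + 1.6^2) = 3.2075536
%GRR = GRR / tol * 100 = 3.2075536 / 17.8 * 100
%GRR = 18.0200

18.0200


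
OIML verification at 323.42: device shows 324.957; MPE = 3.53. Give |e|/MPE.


e = indication - reference = 324.957 - 323.42 = 1.5370
|e| = 1.5370
ratio = |e| / MPE = 1.5370 / 3.53
ratio = 0.4354

0.4354


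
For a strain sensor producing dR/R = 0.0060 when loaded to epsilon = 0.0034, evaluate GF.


GF = (dR/R) / epsilon
= 0.0060 / 0.0034
= 1.7647

1.7647


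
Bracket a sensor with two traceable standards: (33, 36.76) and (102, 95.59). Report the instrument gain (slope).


slope = (y2 - y1) / (x2 - x1)
= (95.59 - 36.76) / (102 - 33)
= 58.8300 / 69
= 0.8526

0.8526


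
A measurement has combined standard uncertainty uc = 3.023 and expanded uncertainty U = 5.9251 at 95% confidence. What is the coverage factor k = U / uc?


k = U / uc
k = 5.9251 / 3.023
k = 1.96

1.96


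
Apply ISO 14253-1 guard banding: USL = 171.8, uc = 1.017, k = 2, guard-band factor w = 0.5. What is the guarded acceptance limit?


U = k * uc = 2 * 1.017 = 2.034
guard band g = w * U = 0.5 * 2.034 = 1.017
AL = USL - g = 171.8 - 1.017
AL = 170.7830

170.7830


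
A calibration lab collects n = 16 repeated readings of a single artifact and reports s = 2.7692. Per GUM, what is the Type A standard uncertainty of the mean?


u_A = s / sqrt(n)
u_A = 2.7692 / sqrt(16)
u_A = 2.7692 / 4
u_A = 0.6923

0.6923


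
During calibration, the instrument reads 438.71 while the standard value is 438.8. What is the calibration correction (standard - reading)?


Correction = standard - reading
= 438.8 - 438.71
= 0.0900

0.0900


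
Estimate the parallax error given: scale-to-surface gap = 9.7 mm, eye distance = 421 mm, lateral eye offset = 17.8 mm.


error = h * offset / d
= 9.7 * 17.8 / 421
= 0.4101

0.4101


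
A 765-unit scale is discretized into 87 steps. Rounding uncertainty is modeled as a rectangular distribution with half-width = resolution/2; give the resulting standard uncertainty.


resolution = range / divisions
resolution = 765 / 87 = 8.7931034
u_res = resolution / (2*sqrt(3))
u_res = 8.7931034 / 3.4641016
u_res = 2.5384

2.5384


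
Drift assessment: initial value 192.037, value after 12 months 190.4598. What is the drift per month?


rate = (v2 - v1) / months
= (190.4598 - 192.037) / 12
= -1.5772 / 12
= -0.1314

-0.1314


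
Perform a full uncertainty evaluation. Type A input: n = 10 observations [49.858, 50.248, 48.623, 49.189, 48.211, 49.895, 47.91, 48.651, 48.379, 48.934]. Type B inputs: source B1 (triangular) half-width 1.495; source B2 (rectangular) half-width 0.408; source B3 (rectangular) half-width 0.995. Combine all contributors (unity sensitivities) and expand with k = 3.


mean = (49.858 + 50.248 + 48.623 + 49.189 + 48.211 + 49.895 + 47.91 + 48.651 + 48.379 + 48.934) / 10 = 48.9898
s = sqrt(sum((x - mean)^2)/(n-1)) = 0.78838242
u_A = s / sqrt(n) = 0.78838242 / sqrt(10) = 0.24930841
u_B1 = 1.495 / sqrt(6) = 0.61033119
u_B2 = 0.408 / sqrt(3) = 0.23555891
u_B3 = 0.995 / sqrt(3) = 0.57446352
uc = sqrt(0.24930841^2 + 0.61033119^2 + 0.23555891^2 + 0.57446352^2) = 0.90562419
U = k * uc = 3 * 0.90562419
U = 2.7169

2.7169


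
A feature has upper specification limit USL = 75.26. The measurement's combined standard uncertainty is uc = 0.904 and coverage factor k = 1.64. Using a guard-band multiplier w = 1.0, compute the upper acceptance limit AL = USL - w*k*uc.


U = k * uc = 1.64 * 0.904 = 1.48256
guard band g = w * U = 1.0 * 1.48256 = 1.48256
AL = USL - g = 75.26 - 1.48256
AL = 73.7774

73.7774


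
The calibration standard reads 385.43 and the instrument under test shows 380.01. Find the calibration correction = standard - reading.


Correction = standard - reading
= 385.43 - 380.01
= 5.4200

5.4200


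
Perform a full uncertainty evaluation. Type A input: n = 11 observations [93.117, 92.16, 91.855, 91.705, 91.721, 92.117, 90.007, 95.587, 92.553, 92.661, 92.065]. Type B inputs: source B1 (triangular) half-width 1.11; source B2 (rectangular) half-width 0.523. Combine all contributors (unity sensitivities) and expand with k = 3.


mean = (93.117 + 92.16 + 91.855 + 91.705 + 91.721 + 92.117 + 90.007 + 95.587 + 92.553 + 92.661 + 92.065) / 11 = 92.32254545
s = sqrt(sum((x - mean)^2)/(n-1)) = 1.3384338
u_A = s / sqrt(n) = 1.3384338 / sqrt(11) = 0.40355297
u_B1 = 1.11 / sqrt(6) = 0.4531556
u_B2 = 0.523 / sqrt(3) = 0.30195419
uc = sqrt(0.40355297^2 + 0.4531556^2 + 0.30195419^2) = 0.67777676
U = k * uc = 3 * 0.67777676
U = 2.0333

2.0333


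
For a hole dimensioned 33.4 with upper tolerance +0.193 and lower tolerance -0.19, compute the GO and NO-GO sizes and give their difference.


GO = nominal - lower_tol (smallest hole = maximum material condition)
GO = 33.4 - 0.19 = 33.21
NO-GO = nominal + upper_tol (largest hole = least material condition)
NO-GO = 33.4 + 0.193 = 33.593
spread = NO-GO - GO = 33.593 - 33.21 = 0.3830

0.3830


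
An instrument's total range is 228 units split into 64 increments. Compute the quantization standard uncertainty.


resolution = range / divisions
resolution = 228 / 64 = 3.5625
u_res = resolution / (2*sqrt(3))
u_res = 3.5625 / 3.4641016
u_res = 1.0284

1.0284


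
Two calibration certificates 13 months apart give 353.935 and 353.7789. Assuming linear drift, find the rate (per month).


rate = (v2 - v1) / months
= (353.7789 - 353.935) / 13
= -0.1561 / 13
= -0.0120

-0.0120


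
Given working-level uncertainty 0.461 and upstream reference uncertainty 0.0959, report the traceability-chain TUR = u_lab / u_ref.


TUR = u_lab / u_ref
= 0.461 / 0.0959
= 4.8071

4.8071


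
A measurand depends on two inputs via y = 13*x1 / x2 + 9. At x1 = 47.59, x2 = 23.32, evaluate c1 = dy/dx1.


y = 13*x1 / x2 + 9
dy/dx1 = 13/x2
Evaluate at x2 = 23.32: c1 = 13 / 23.32
c1 = 0.5575

0.5575


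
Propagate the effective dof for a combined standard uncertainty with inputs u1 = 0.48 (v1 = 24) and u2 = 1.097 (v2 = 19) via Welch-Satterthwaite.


uc = sqrt(u1^2 + u2^2) = sqrt(0.48^2 + 1.097^2) = 1.1974176
v_eff = uc^4 / (u1^4/v1 + u2^4/v2)
= 1.1974176^4 / (0.48^4/24 + 1.097^4/19)
= 2.055808 / 0.078432536
v_eff = 26.2112

26.2112


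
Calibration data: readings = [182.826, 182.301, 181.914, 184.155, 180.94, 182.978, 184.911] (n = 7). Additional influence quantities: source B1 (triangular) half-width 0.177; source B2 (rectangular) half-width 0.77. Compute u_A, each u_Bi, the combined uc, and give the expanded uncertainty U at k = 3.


mean = (182.826 + 182.301 + 181.914 + 184.155 + 180.94 + 182.978 + 184.911) / 7 = 182.8607143
s = sqrt(sum((x - mean)^2)/(n-1)) = 1.3411748
u_A = s / sqrt(n) = 1.3411748 / sqrt(7) = 0.50691643
u_B1 = 0.177 / sqrt(6) = 0.072259947
u_B2 = 0.77 / sqrt(3) = 0.44455971
uc = sqrt(0.50691643^2 + 0.072259947^2 + 0.44455971^2) = 0.67809963
U = k * uc = 3 * 0.67809963
U = 2.0343

2.0343


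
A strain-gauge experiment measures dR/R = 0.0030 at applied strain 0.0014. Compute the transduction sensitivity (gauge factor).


GF = (dR/R) / epsilon
= 0.0030 / 0.0014
= 2.1429

2.1429


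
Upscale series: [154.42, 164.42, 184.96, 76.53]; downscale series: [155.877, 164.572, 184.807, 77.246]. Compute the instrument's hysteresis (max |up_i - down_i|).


|154.42 - 155.877| = 1.4570
|164.42 - 164.572| = 0.1520
|184.96 - 184.807| = 0.1530
|76.53 - 77.246| = 0.7160
hysteresis = max(diffs) = 1.4570

1.4570


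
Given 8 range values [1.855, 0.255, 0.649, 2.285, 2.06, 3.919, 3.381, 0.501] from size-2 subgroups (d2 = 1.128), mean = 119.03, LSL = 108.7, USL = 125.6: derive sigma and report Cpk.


R_bar = (1.855 + 0.255 + 0.649 + 2.285 + 2.06 + 3.919 + 3.381 + 0.501) / 8 = 1.863125
sigma = R_bar / d2 = 1.863125 / 1.128 = 1.6517066
Cp = (USL - LSL)/(6*sigma) = (125.6 - 108.7)/(6*1.6517066) = 1.7053
Cpu = (125.6 - 119.03)/(3*1.6517066) = 1.3259
Cpl = (119.03 - 108.7)/(3*1.6517066) = 2.0847
Cpk = min(Cpu, Cpl) = 1.3259

1.3259


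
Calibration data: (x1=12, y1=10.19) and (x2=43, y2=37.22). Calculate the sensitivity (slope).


slope = (y2 - y1) / (x2 - x1)
= (37.22 - 10.19) / (43 - 12)
= 27.0300 / 31
= 0.8719

0.8719


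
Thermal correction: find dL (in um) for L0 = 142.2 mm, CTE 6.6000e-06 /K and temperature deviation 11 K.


dL = L * alpha * dT
= 142.2 * 6.6000e-06 * 11
= 0.0103237 mm
dL_um = 0.0103237 * 1000 = 10.3237 um

10.3237


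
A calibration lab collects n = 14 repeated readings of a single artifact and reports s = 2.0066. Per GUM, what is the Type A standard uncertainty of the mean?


u_A = s / sqrt(n)
u_A = 2.0066 / sqrt(14)
u_A = 2.0066 / 3.7416574
u_A = 0.5363

0.5363


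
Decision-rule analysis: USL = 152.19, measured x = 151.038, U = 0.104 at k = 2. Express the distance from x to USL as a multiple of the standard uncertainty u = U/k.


u = U / k = 0.104 / 2 = 0.052
margin = |USL - x| = |152.19 - 151.038| = 1.152
z = margin / u = 1.152 / 0.052
z = 22.1538

22.1538


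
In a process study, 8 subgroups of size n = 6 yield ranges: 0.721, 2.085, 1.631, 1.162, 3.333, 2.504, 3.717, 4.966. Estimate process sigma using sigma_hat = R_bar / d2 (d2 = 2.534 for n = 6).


R_bar = (0.721 + 2.085 + 1.631 + 1.162 + 3.333 + 2.504 + 3.717 + 4.966) / 8
R_bar = 20.119 / 8 = 2.514875
sigma_hat = R_bar / d2 = 2.514875 / 2.534 = 0.9925

0.9925


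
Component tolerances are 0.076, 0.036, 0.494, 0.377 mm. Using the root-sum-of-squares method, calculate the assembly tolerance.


RSS = sqrt(0.076^2 + 0.036^2 + 0.494^2 + 0.377^2)
= sqrt(0.393237)
= 0.6271

0.6271


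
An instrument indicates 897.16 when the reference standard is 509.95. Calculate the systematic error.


Systematic error = measured - true
= 897.16 - 509.95
= 387.2100

387.2100


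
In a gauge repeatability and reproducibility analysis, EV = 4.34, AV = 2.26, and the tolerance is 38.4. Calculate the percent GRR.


GRR = sqrt(EV^2 + AV^2) = sqrt(4.34^2 + 2.26^2) = 4.8931789
%GRR = GRR / tol * 100 = 4.8931789 / 38.4 * 100
%GRR = 12.7427

12.7427


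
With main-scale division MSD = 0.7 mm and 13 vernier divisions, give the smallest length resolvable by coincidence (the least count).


LC = MSD / n_div
= 0.7 / 13
= 0.0538

0.0538


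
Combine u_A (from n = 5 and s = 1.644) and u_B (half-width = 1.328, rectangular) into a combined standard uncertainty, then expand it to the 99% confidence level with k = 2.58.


u_A = s / sqrt(n) = 1.644 / sqrt(5) = 0.73521915
u_B = half_width / sqrt(3) = 1.328 / sqrt(3) = 0.76672116
uc = sqrt(u_A^2 + u_B^2) = sqrt(0.73521915^2 + 0.76672116^2) = 1.0622658
U = k * uc = 2.58 * 1.0622658
U = 2.7406

2.7406


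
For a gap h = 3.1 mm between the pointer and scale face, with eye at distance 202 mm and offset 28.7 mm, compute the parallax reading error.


error = h * offset / d
= 3.1 * 28.7 / 202
= 0.4404

0.4404


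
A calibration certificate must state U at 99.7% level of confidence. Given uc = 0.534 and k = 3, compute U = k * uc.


U = k * uc
U = 3 * 0.534
U = 1.6020

1.6020


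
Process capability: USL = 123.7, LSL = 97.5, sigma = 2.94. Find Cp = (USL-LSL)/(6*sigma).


Cp = (USL - LSL) / (6 * sigma)
= (123.7 - 97.5) / (6 * 2.94)
= 26.2000 / 17.6400
= 1.4853

1.4853


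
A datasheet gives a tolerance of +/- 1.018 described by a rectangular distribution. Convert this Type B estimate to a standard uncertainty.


u_B = half_width / sqrt(3)
u_B = 1.018 / 1.7320508
u_B = 0.5877

0.5877


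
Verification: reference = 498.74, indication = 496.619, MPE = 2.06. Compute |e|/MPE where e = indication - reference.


e = indication - reference = 496.619 - 498.74 = -2.1210
|e| = 2.1210
ratio = |e| / MPE = 2.1210 / 2.06
ratio = 1.0296

1.0296


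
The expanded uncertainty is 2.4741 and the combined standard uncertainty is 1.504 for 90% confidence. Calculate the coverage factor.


k = U / uc
k = 2.4741 / 1.504
k = 1.645

1.645


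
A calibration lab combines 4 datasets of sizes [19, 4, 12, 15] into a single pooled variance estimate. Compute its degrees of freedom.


nu = sum_i (n_i - 1)
nu = ((19 - 1) + (4 - 1) + (12 - 1) + (15 - 1))
nu = 18 + 3 + 11 + 14
nu = 46

46


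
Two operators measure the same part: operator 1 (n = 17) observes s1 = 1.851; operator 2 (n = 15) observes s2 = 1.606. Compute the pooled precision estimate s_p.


s_p = sqrt(((n1-1)*s1^2 + (n2-1)*s2^2) / (n1+n2-2))
numerator = (17-1)*1.851^2 + (15-1)*1.606^2 = 54.819216 + 36.109304 = 90.92852
denominator = 17 + 15 - 2 = 30
s_p^2 = 90.92852 / 30 = 3.0309507
s_p = sqrt(3.0309507) = 1.7410

1.7410


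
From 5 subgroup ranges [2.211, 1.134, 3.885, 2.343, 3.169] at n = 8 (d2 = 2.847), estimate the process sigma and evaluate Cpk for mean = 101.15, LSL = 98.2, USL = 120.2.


R_bar = (2.211 + 1.134 + 3.885 + 2.343 + 3.169) / 5 = 2.5484
sigma = R_bar / d2 = 2.5484 / 2.847 = 0.89511767
Cp = (USL - LSL)/(6*sigma) = (120.2 - 98.2)/(6*0.89511767) = 4.0963
Cpu = (120.2 - 101.15)/(3*0.89511767) = 7.0940
Cpl = (101.15 - 98.2)/(3*0.89511767) = 1.0986
Cpk = min(Cpu, Cpl) = 1.0986

1.0986


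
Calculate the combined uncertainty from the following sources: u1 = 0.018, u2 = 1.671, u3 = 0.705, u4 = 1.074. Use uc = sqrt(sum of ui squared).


uc = sqrt(0.018^2 + 1.671^2 + 0.705^2 + 1.074^2)
uc = sqrt(4.443066)
uc = 2.1079

2.1079


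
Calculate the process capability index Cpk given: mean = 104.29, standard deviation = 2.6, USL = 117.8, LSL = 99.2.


Cpu = (USL - mean) / (3*sigma) = (117.8 - 104.29) / (3*2.6) = 1.7321
Cpl = (mean - LSL) / (3*sigma) = (104.29 - 99.2) / (3*2.6) = 0.6526
Cpk = min(Cpu, Cpl) = 0.6526

0.6526


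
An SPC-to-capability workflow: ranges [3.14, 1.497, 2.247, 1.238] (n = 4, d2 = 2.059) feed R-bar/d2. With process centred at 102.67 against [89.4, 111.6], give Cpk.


R_bar = (3.14 + 1.497 + 2.247 + 1.238) / 4 = 2.0305
sigma = R_bar / d2 = 2.0305 / 2.059 = 0.98615833
Cp = (USL - LSL)/(6*sigma) = (111.6 - 89.4)/(6*0.98615833) = 3.7519
Cpu = (111.6 - 102.67)/(3*0.98615833) = 3.0184
Cpl = (102.67 - 89.4)/(3*0.98615833) = 4.4854
Cpk = min(Cpu, Cpl) = 3.0184

3.0184


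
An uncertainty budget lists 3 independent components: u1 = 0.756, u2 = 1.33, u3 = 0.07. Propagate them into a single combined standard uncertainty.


uc = sqrt(0.756^2 + 1.33^2 + 0.07^2)
uc = sqrt(2.345336)
uc = 1.5314

1.5314


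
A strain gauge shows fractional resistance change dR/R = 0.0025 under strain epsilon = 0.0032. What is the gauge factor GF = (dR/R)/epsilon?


GF = (dR/R) / epsilon
= 0.0025 / 0.0032
= 0.7812

0.7812


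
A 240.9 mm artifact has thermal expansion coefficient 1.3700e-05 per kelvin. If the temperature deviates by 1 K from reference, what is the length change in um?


dL = L * alpha * dT
= 240.9 * 1.3700e-05 * 1
= 0.0033003 mm
dL_um = 0.0033003 * 1000 = 3.3003 um

3.3003


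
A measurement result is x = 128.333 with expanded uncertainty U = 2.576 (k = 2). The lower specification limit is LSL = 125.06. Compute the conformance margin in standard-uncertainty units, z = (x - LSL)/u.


u = U / k = 2.576 / 2 = 1.288
margin = |LSL - x| = |125.06 - 128.333| = 3.273
z = margin / u = 3.273 / 1.288
z = 2.5411

2.5411


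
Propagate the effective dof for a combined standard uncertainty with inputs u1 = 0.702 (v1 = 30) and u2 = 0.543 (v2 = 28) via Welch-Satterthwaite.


uc = sqrt(u1^2 + u2^2) = sqrt(0.702^2 + 0.543^2) = 0.88749817
v_eff = uc^4 / (u1^4/v1 + u2^4/v2)
= 0.88749817^4 / (0.702^4/30 + 0.543^4/28)
= 0.62039725 / 0.011200047
v_eff = 55.3924

55.3924


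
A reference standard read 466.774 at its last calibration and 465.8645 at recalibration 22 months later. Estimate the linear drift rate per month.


rate = (v2 - v1) / months
= (465.8645 - 466.774) / 22
= -0.9095 / 22
= -0.0413

-0.0413


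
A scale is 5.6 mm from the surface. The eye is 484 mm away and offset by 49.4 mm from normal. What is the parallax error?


error = h * offset / d
= 5.6 * 49.4 / 484
= 0.5716

0.5716


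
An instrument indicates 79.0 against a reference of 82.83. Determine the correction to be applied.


Correction = standard - reading
= 82.83 - 79.0
= 3.8300

3.8300


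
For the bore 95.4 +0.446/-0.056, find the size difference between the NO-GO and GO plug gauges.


GO = nominal - lower_tol (smallest hole = maximum material condition)
GO = 95.4 - 0.056 = 95.344
NO-GO = nominal + upper_tol (largest hole = least material condition)
NO-GO = 95.4 + 0.446 = 95.846
spread = NO-GO - GO = 95.846 - 95.344 = 0.5020

0.5020


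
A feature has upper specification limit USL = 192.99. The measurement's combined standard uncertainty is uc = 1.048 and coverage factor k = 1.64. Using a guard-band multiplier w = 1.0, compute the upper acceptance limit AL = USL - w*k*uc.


U = k * uc = 1.64 * 1.048 = 1.71872
guard band g = w * U = 1.0 * 1.71872 = 1.71872
AL = USL - g = 192.99 - 1.71872
AL = 191.2713

191.2713


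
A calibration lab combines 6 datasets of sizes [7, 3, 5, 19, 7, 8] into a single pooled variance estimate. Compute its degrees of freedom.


nu = sum_i (n_i - 1)
nu = ((7 - 1) + (3 - 1) + (5 - 1) + (19 - 1) + (7 - 1) + (8 - 1))
nu = 6 + 2 + 4 + 18 + 6 + 7
nu = 43

43


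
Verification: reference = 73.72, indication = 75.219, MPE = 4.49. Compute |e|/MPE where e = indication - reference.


e = indication - reference = 75.219 - 73.72 = 1.4990
|e| = 1.4990
ratio = |e| / MPE = 1.4990 / 4.49
ratio = 0.3339

0.3339


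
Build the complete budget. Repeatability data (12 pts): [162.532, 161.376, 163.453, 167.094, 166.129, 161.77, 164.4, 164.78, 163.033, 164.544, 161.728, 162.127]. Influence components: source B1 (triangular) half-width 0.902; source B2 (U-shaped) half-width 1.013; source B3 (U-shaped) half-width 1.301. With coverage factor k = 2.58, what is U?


mean = (162.532 + 161.376 + 163.453 + 167.094 + 166.129 + 161.77 + 164.4 + 164.78 + 163.033 + 164.544 + 161.728 + 162.127) / 12 = 163.5805
s = sqrt(sum((x - mean)^2)/(n-1)) = 1.8334211
u_A = s / sqrt(n) = 1.8334211 / sqrt(12) = 0.52926308
u_B1 = 0.902 / sqrt(6) = 0.36823996
u_B2 = 1.013 / sqrt(2) = 0.71629917
u_B3 = 1.301 / sqrt(2) = 0.91994592
uc = sqrt(0.52926308^2 + 0.36823996^2 + 0.71629917^2 + 0.91994592^2) = 1.3323307
U = k * uc = 2.58 * 1.3323307
U = 3.4374

3.4374


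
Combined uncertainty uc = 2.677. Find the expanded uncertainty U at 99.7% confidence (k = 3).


U = k * uc
U = 3 * 2.677
U = 8.0310

8.0310


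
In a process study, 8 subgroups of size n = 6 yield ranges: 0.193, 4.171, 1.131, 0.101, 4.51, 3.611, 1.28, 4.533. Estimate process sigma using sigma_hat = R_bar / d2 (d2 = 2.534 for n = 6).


R_bar = (0.193 + 4.171 + 1.131 + 0.101 + 4.51 + 3.611 + 1.28 + 4.533) / 8
R_bar = 19.53 / 8 = 2.44125
sigma_hat = R_bar / d2 = 2.44125 / 2.534 = 0.9634

0.9634


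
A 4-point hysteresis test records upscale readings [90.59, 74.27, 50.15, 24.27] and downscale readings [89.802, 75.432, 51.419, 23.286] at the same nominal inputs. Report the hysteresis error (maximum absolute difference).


|90.59 - 89.802| = 0.7880
|74.27 - 75.432| = 1.1620
|50.15 - 51.419| = 1.2690
|24.27 - 23.286| = 0.9840
hysteresis = max(diffs) = 1.2690

1.2690


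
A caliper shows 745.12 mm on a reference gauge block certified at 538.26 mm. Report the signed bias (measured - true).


Systematic error = measured - true
= 745.12 - 538.26
= 206.8600

206.8600


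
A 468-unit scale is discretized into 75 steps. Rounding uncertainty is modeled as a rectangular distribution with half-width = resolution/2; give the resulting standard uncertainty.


resolution = range / divisions
resolution = 468 / 75 = 6.24
u_res = resolution / (2*sqrt(3))
u_res = 6.24 / 3.4641016
u_res = 1.8013

1.8013


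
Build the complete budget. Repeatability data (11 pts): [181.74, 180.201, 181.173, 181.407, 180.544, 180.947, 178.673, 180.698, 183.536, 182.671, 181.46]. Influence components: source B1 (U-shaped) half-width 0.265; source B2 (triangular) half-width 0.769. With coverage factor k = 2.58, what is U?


mean = (181.74 + 180.201 + 181.173 + 181.407 + 180.544 + 180.947 + 178.673 + 180.698 + 183.536 + 182.671 + 181.46) / 11 = 181.1863636
s = sqrt(sum((x - mean)^2)/(n-1)) = 1.2708874
u_A = s / sqrt(n) = 1.2708874 / sqrt(11) = 0.38318697
u_B1 = 0.265 / sqrt(2) = 0.1873833
u_B2 = 0.769 / sqrt(6) = 0.31394294
uc = sqrt(0.38318697^2 + 0.1873833^2 + 0.31394294^2) = 0.52962716
U = k * uc = 2.58 * 0.52962716
U = 1.3664

1.3664


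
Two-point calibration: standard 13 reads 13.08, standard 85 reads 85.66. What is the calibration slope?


slope = (y2 - y1) / (x2 - x1)
= (85.66 - 13.08) / (85 - 13)
= 72.5800 / 72
= 1.0081

1.0081


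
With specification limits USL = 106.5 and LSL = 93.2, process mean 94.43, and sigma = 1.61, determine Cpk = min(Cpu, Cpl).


Cpu = (USL - mean) / (3*sigma) = (106.5 - 94.43) / (3*1.61) = 2.4990
Cpl = (mean - LSL) / (3*sigma) = (94.43 - 93.2) / (3*1.61) = 0.2547
Cpk = min(Cpu, Cpl) = 0.2547

0.2547


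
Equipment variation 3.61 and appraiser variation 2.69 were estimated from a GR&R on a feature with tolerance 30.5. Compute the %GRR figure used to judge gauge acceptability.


GRR = sqrt(EV^2 + AV^2) = sqrt(3.61^2 + 2.69^2) = 4.5020218
%GRR = GRR / tol * 100 = 4.5020218 / 30.5 * 100
%GRR = 14.7607

14.7607


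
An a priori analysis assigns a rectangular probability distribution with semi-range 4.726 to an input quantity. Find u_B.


u_B = half_width / sqrt(3)
u_B = 4.726 / 1.7320508
u_B = 2.7286

2.7286


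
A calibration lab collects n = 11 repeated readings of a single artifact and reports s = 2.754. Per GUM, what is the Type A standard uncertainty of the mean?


u_A = s / sqrt(n)
u_A = 2.754 / sqrt(11)
u_A = 2.754 / 3.3166248
u_A = 0.8304

0.8304


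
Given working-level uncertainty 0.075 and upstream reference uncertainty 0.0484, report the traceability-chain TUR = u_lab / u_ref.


TUR = u_lab / u_ref
= 0.075 / 0.0484
= 1.5496

1.5496


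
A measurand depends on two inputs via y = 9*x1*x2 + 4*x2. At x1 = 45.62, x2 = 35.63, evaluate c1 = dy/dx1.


y = 9*x1*x2 + 4*x2
dy/dx1 = 9*x2
Evaluate at x2 = 35.63: c1 = 9 * 35.63
c1 = 320.6700

320.6700


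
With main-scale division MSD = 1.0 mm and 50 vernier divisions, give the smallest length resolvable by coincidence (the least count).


LC = MSD / n_div
= 1.0 / 50
= 0.0200

0.0200


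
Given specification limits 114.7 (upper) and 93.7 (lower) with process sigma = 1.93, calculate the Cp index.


Cp = (USL - LSL) / (6 * sigma)
= (114.7 - 93.7) / (6 * 1.93)
= 21.0000 / 11.5800
= 1.8135

1.8135


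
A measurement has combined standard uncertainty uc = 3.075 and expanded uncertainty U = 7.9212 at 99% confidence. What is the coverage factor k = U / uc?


k = U / uc
k = 7.9212 / 3.075
k = 2.576

2.576


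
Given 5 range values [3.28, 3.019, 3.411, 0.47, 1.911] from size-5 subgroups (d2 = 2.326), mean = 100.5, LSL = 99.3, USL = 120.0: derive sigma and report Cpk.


R_bar = (3.28 + 3.019 + 3.411 + 0.47 + 1.911) / 5 = 2.4182
sigma = R_bar / d2 = 2.4182 / 2.326 = 1.0396389
Cp = (USL - LSL)/(6*sigma) = (120.0 - 99.3)/(6*1.0396389) = 3.3185
Cpu = (120.0 - 100.5)/(3*1.0396389) = 6.2522
Cpl = (100.5 - 99.3)/(3*1.0396389) = 0.3847
Cpk = min(Cpu, Cpl) = 0.3847

0.3847


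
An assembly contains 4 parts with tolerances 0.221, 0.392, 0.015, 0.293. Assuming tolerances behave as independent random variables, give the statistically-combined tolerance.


RSS = sqrt(0.221^2 + 0.392^2 + 0.015^2 + 0.293^2)
= sqrt(0.288579)
= 0.5372

0.5372


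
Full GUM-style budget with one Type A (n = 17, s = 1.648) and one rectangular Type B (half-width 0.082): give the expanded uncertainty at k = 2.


u_A = s / sqrt(n) = 1.648 / sqrt(17) = 0.39969871
u_B = half_width / sqrt(3) = 0.082 / sqrt(3) = 0.047342722
uc = sqrt(u_A^2 + u_B^2) = sqrt(0.39969871^2 + 0.047342722^2) = 0.40249272
U = k * uc = 2 * 0.40249272
U = 0.8050

0.8050


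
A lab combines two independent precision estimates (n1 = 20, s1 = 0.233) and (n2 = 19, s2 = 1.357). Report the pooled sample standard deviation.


s_p = sqrt(((n1-1)*s1^2 + (n2-1)*s2^2) / (n1+n2-2))
numerator = (20-1)*0.233^2 + (19-1)*1.357^2 = 1.031491 + 33.146082 = 34.177573
denominator = 20 + 19 - 2 = 37
s_p^2 = 34.177573 / 37 = 0.92371819
s_p = sqrt(0.92371819) = 0.9611

0.9611


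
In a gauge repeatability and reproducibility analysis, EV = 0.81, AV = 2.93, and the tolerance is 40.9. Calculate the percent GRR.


GRR = sqrt(EV^2 + AV^2) = sqrt(0.81^2 + 2.93^2) = 3.0399013
%GRR = GRR / tol * 100 = 3.0399013 / 40.9 * 100
%GRR = 7.4325

7.4325


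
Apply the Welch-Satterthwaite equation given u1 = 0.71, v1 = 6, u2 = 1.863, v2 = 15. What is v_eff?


uc = sqrt(u1^2 + u2^2) = sqrt(0.71^2 + 1.863^2) = 1.9937074
v_eff = uc^4 / (u1^4/v1 + u2^4/v2)
= 1.9937074^4 / (0.71^4/6 + 1.863^4/15)
= 15.799585 / 0.8454353
v_eff = 18.6881

18.6881


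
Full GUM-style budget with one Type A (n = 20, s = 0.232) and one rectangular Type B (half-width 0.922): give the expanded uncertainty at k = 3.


u_A = s / sqrt(n) = 0.232 / sqrt(20) = 0.051876777
u_B = half_width / sqrt(3) = 0.922 / sqrt(3) = 0.53231695
uc = sqrt(u_A^2 + u_B^2) = sqrt(0.051876777^2 + 0.53231695^2) = 0.53483879
U = k * uc = 3 * 0.53483879
U = 1.6045

1.6045


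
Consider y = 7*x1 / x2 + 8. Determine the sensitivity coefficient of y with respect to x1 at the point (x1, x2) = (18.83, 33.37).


y = 7*x1 / x2 + 8
dy/dx1 = 7/x2
Evaluate at x2 = 33.37: c1 = 7 / 33.37
c1 = 0.2098

0.2098


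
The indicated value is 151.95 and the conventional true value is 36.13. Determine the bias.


Systematic error = measured - true
= 151.95 - 36.13
= 115.8200

115.8200


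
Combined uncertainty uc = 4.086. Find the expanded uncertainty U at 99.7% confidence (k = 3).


U = k * uc
U = 3 * 4.086
U = 12.2580

12.2580


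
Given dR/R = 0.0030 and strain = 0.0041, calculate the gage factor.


GF = (dR/R) / epsilon
= 0.0030 / 0.0041
= 0.7317

0.7317


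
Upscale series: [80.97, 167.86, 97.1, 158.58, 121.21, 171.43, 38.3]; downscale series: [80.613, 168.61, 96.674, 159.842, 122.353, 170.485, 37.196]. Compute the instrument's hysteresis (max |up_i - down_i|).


|80.97 - 80.613| = 0.3570
|167.86 - 168.61| = 0.7500
|97.1 - 96.674| = 0.4260
|158.58 - 159.842| = 1.2620
|121.21 - 122.353| = 1.1430
|171.43 - 170.485| = 0.9450
|38.3 - 37.196| = 1.1040
hysteresis = max(diffs) = 1.2620

1.2620


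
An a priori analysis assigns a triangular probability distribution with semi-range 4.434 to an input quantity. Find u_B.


u_B = half_width / sqrt(6)
u_B = 4.434 / 2.4494897
u_B = 1.8102

1.8102


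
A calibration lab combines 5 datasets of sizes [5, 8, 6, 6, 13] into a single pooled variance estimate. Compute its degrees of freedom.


nu = sum_i (n_i - 1)
nu = ((5 - 1) + (8 - 1) + (6 - 1) + (6 - 1) + (13 - 1))
nu = 4 + 7 + 5 + 5 + 12
nu = 33

33


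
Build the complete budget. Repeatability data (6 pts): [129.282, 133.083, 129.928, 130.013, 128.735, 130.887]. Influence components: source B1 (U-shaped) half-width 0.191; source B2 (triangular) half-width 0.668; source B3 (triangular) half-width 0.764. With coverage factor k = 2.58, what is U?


mean = (129.282 + 133.083 + 129.928 + 130.013 + 128.735 + 130.887) / 6 = 130.3213333
s = sqrt(sum((x - mean)^2)/(n-1)) = 1.5357884
u_A = s / sqrt(n) = 1.5357884 / sqrt(6) = 0.62698299
u_B1 = 0.191 / sqrt(2) = 0.1350574
u_B2 = 0.668 / sqrt(6) = 0.27270986
u_B3 = 0.764 / sqrt(6) = 0.31190169
uc = sqrt(0.62698299^2 + 0.1350574^2 + 0.27270986^2 + 0.31190169^2) = 0.76354535
U = k * uc = 2.58 * 0.76354535
U = 1.9699

1.9699


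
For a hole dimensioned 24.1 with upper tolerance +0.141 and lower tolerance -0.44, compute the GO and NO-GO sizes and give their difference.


GO = nominal - lower_tol (smallest hole = maximum material condition)
GO = 24.1 - 0.44 = 23.66
NO-GO = nominal + upper_tol (largest hole = least material condition)
NO-GO = 24.1 + 0.141 = 24.241
spread = NO-GO - GO = 24.241 - 23.66 = 0.5810

0.5810


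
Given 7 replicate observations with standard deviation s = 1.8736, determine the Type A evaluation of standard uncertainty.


u_A = s / sqrt(n)
u_A = 1.8736 / sqrt(7)
u_A = 1.8736 / 2.6457513
u_A = 0.7082

0.7082


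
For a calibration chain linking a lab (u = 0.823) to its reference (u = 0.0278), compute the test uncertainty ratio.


TUR = u_lab / u_ref
= 0.823 / 0.0278
= 29.6043

29.6043


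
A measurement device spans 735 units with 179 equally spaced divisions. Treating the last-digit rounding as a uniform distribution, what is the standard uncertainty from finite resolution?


resolution = range / divisions
resolution = 735 / 179 = 4.1061453
u_res = resolution / (2*sqrt(3))
u_res = 4.1061453 / 3.4641016
u_res = 1.1853

1.1853


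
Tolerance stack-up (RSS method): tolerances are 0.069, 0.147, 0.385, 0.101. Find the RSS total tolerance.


RSS = sqrt(0.069^2 + 0.147^2 + 0.385^2 + 0.101^2)
= sqrt(0.184796)
= 0.4299

0.4299


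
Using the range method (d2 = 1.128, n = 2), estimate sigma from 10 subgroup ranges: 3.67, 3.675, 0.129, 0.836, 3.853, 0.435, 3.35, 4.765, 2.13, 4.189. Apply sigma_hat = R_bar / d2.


R_bar = (3.67 + 3.675 + 0.129 + 0.836 + 3.853 + 0.435 + 3.35 + 4.765 + 2.13 + 4.189) / 10
R_bar = 27.032 / 10 = 2.7032
sigma_hat = R_bar / d2 = 2.7032 / 1.128 = 2.3965

2.3965
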